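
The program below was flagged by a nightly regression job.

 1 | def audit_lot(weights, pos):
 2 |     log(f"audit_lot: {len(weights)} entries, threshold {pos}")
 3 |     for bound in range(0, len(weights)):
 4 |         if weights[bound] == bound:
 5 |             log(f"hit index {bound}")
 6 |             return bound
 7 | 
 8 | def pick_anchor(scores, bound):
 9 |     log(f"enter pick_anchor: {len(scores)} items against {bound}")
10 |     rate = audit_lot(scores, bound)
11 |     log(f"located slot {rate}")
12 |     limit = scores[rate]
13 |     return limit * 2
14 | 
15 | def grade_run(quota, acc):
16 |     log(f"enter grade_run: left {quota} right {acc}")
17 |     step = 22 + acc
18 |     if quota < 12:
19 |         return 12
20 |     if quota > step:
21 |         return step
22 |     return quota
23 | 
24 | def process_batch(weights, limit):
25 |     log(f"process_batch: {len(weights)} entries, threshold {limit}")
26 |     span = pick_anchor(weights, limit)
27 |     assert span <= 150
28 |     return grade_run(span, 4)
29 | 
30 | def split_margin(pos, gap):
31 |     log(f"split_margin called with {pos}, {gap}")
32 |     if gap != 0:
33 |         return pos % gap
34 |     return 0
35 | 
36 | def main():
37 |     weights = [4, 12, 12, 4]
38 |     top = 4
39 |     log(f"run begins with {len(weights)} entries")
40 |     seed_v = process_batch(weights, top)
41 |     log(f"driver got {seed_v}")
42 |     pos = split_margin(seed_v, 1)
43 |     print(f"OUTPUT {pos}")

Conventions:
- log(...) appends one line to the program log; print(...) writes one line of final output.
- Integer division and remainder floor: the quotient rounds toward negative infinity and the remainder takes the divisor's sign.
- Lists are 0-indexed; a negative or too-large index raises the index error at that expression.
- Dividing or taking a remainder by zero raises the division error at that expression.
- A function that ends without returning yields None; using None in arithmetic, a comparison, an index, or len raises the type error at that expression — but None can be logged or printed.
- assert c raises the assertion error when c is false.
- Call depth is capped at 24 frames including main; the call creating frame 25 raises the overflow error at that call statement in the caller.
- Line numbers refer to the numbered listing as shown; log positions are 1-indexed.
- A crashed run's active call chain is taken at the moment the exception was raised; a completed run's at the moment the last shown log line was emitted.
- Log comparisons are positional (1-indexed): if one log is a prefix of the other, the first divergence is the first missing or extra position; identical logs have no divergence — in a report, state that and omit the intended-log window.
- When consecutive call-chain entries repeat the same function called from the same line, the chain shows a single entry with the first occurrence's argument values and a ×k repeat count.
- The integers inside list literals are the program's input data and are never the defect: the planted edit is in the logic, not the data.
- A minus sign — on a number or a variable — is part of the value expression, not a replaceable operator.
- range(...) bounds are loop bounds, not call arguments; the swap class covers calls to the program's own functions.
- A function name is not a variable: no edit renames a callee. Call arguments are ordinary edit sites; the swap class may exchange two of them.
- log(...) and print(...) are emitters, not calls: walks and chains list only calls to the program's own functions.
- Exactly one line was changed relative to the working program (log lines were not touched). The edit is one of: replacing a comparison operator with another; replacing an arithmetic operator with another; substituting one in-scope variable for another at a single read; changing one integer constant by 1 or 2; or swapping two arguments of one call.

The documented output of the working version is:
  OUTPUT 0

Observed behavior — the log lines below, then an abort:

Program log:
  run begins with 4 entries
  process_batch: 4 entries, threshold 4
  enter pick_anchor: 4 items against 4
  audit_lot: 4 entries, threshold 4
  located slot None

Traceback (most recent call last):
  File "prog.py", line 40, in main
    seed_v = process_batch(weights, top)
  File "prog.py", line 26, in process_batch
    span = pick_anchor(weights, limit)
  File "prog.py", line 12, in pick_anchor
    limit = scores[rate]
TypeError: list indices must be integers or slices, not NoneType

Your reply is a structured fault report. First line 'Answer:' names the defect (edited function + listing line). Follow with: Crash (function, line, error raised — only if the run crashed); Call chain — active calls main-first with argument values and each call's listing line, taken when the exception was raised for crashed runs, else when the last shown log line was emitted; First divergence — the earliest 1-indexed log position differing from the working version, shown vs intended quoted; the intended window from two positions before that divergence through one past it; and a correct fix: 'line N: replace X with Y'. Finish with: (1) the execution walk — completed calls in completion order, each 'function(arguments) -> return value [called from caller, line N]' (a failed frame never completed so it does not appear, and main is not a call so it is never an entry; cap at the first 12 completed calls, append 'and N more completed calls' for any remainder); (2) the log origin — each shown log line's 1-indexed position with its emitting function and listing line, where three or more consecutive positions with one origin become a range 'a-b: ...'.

Answer: the defect is in audit_lot at line 4.
Key fact: The log first diverges at position 5: the faulty run prints 'located slot None' where the working version prints 'hit index 0'.
Crash: pick_anchor, line 12, TypeError.
Call chain: main -> process_batch([4, 12, 12, 4], 4) (called at line 40) -> pick_anchor([4, 12, 12, 4], 4) (called at line 26).
First divergence: position 5 — the shown line 'located slot None' should read 'hit index 0'.
Intended log window:
  3: enter pick_anchor: 4 items against 4
  4: audit_lot: 4 entries, threshold 4
  5: hit index 0
  6: located slot 0
Execution walk:
  audit_lot([4, 12, 12, 4], 4) -> None  [called from pick_anchor, line 10]
Log line origins:
  1: emitted by main (line 39)
  2: emitted by process_batch (line 25)
  3: emitted by pick_anchor (line 9)
  4: emitted by audit_lot (line 2)
  5: emitted by pick_anchor (line 11)
A correct fix: line 4: replace `weights[bound] == bound` with `weights[bound] == pos`.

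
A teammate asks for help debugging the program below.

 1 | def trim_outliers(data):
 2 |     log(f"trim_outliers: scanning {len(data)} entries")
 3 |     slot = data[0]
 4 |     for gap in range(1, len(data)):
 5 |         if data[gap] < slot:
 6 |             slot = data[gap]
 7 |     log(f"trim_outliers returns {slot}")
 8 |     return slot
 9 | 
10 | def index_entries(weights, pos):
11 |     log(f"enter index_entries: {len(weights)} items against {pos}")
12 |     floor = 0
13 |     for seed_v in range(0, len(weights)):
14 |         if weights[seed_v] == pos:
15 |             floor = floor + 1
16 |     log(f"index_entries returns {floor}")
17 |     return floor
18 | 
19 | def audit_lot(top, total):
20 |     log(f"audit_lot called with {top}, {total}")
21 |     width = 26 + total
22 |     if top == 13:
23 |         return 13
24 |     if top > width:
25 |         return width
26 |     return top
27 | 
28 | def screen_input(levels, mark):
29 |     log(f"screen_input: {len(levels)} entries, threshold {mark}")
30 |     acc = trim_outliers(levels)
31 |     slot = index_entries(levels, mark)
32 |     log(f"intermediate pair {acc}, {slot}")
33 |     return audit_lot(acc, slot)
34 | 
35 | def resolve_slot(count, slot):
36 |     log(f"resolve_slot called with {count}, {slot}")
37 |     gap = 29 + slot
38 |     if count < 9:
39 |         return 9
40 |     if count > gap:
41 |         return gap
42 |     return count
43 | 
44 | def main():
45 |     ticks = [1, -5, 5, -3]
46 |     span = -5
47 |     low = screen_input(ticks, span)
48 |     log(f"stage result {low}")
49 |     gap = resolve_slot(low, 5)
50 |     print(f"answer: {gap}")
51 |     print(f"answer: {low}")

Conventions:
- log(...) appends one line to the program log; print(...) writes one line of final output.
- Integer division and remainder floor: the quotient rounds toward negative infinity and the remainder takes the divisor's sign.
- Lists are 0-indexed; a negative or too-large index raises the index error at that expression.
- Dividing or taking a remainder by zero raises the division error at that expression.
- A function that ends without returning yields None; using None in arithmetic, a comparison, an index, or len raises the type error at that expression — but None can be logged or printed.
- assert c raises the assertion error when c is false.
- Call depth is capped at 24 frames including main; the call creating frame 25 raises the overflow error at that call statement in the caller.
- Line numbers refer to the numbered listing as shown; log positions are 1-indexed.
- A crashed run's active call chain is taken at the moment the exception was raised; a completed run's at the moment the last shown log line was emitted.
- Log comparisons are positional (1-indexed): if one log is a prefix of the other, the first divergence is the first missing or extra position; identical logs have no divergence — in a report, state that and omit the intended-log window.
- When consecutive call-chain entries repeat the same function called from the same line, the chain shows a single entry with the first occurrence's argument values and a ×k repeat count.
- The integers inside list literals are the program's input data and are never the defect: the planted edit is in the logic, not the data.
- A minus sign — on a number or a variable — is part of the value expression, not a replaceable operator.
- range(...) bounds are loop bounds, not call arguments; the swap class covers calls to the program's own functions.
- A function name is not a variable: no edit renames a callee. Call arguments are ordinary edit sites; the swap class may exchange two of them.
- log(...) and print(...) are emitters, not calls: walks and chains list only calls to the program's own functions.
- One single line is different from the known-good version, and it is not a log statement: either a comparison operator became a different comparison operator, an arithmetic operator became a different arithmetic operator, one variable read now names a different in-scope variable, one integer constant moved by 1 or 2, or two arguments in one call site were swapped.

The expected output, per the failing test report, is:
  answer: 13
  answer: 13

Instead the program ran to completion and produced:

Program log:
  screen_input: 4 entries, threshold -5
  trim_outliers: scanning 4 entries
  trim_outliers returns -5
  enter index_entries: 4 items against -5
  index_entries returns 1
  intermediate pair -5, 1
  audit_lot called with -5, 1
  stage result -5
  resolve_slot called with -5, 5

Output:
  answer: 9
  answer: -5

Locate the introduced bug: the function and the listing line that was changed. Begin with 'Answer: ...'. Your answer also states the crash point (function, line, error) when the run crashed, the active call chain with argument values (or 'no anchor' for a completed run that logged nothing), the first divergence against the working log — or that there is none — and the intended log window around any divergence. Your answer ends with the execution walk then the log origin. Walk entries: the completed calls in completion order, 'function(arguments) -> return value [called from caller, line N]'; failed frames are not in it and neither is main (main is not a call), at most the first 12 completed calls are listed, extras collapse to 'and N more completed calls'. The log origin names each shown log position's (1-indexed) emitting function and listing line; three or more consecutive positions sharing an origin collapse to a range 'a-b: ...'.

Answer: the defect is in audit_lot at line 22.
The tell: At log position 8 the runs split — shown 'stage result -5', but the working version logs 'stage result 13'.
Call chain: main -> resolve_slot(-5, 5) (called at line 49).
First divergence: at position 8 the run shows 'stage result -5' where the working version logs 'stage result 13'.
Intended log window:
  6: intermediate pair -5, 1
  7: audit_lot called with -5, 1
  8: stage result 13
  9: resolve_slot called with 13, 5
Execution walk:
  trim_outliers([1, -5, 5, -3]) -> -5  [called from screen_input, line 30]
  index_entries([1, -5, 5, -3], -5) -> 1  [called from screen_input, line 31]
  audit_lot(-5, 1) -> -5  [called from screen_input, line 33]
  screen_input([1, -5, 5, -3], -5) -> -5  [called from main, line 47]
  resolve_slot(-5, 5) -> 9  [called from main, line 49]
Log origins:
  1: logged in screen_input at line 29
  2: logged in trim_outliers at line 2
  3: logged in trim_outliers at line 7
  4: logged in index_entries at line 11
  5: logged in index_entries at line 16
  6: logged in screen_input at line 32
  7: logged in audit_lot at line 20
  8: logged in main at line 48
  9: logged in resolve_slot at line 36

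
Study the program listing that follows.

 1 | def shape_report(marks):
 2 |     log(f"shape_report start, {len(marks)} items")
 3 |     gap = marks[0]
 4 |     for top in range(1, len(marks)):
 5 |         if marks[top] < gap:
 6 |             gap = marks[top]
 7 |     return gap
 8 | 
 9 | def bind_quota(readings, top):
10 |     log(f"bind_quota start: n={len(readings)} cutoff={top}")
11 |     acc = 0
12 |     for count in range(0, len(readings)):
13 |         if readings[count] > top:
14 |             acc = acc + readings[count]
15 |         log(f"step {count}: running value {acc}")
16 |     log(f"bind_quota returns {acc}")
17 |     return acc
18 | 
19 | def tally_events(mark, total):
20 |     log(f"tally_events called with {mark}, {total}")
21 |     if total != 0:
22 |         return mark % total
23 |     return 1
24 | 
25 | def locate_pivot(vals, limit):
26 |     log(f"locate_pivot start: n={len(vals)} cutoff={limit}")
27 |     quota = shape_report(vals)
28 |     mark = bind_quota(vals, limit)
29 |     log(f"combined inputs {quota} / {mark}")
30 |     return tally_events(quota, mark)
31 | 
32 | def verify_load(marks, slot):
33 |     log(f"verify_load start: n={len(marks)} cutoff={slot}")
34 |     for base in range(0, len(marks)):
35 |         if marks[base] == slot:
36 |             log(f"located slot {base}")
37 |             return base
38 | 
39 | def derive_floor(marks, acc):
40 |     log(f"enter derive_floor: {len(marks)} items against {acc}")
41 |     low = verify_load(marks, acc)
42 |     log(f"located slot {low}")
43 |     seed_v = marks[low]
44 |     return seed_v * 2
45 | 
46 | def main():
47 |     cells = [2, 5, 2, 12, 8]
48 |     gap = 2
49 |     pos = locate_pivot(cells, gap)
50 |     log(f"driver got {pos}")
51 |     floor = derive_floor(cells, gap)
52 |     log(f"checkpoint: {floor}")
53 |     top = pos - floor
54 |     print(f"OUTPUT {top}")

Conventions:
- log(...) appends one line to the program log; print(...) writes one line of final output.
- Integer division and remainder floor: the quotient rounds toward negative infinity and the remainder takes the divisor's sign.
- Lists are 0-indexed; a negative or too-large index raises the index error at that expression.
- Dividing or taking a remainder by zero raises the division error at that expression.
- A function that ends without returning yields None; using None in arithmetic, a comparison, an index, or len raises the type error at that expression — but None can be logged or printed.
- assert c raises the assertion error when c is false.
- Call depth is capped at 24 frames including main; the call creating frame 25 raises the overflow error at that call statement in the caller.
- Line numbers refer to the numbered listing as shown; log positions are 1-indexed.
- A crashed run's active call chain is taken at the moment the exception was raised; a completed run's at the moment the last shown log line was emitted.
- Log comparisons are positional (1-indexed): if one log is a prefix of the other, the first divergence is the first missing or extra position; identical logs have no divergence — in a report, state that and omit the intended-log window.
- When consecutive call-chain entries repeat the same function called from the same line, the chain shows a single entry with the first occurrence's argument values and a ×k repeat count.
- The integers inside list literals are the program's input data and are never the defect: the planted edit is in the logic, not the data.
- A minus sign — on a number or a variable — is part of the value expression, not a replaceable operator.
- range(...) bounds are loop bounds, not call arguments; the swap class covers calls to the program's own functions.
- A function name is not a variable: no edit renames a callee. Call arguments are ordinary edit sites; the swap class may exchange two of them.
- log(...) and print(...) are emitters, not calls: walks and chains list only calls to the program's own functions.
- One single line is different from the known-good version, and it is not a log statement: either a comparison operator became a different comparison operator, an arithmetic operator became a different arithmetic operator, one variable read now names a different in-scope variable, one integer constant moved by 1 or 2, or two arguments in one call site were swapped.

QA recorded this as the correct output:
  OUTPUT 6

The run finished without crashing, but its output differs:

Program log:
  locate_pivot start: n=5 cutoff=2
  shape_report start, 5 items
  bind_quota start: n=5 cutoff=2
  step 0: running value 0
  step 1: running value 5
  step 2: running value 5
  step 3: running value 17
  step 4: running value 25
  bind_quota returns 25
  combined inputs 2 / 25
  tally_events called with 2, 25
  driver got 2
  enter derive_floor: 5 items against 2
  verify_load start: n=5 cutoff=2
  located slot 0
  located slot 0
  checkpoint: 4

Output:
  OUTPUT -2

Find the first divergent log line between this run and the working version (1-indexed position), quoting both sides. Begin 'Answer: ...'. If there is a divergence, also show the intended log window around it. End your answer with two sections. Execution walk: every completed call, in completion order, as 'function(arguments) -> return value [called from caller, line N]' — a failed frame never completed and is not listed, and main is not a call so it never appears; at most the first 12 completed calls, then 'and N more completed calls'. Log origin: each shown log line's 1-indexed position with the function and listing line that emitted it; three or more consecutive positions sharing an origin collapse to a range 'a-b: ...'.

Answer: none; the two logs match at every position.
Execution walk:
  shape_report([2, 5, 2, 12, 8]) -> 2  [called from locate_pivot, line 27]
  bind_quota([2, 5, 2, 12, 8], 2) -> 25  [called from locate_pivot, line 28]
  tally_events(2, 25) -> 2  [called from locate_pivot, line 30]
  locate_pivot([2, 5, 2, 12, 8], 2) -> 2  [called from main, line 49]
  verify_load([2, 5, 2, 12, 8], 2) -> 0  [called from derive_floor, line 41]
  derive_floor([2, 5, 2, 12, 8], 2) -> 4  [called from main, line 51]
Log origins:
  1: from locate_pivot, line 26
  2: from shape_report, line 2
  3: from bind_quota, line 10
  4-8: from bind_quota, line 15
  9: from bind_quota, line 16
  10: from locate_pivot, line 29
  11: from tally_events, line 20
  12: from main, line 50
  13: from derive_floor, line 40
  14: from verify_load, line 33
  15: from verify_load, line 36
  16: from derive_floor, line 42
  17: from main, line 52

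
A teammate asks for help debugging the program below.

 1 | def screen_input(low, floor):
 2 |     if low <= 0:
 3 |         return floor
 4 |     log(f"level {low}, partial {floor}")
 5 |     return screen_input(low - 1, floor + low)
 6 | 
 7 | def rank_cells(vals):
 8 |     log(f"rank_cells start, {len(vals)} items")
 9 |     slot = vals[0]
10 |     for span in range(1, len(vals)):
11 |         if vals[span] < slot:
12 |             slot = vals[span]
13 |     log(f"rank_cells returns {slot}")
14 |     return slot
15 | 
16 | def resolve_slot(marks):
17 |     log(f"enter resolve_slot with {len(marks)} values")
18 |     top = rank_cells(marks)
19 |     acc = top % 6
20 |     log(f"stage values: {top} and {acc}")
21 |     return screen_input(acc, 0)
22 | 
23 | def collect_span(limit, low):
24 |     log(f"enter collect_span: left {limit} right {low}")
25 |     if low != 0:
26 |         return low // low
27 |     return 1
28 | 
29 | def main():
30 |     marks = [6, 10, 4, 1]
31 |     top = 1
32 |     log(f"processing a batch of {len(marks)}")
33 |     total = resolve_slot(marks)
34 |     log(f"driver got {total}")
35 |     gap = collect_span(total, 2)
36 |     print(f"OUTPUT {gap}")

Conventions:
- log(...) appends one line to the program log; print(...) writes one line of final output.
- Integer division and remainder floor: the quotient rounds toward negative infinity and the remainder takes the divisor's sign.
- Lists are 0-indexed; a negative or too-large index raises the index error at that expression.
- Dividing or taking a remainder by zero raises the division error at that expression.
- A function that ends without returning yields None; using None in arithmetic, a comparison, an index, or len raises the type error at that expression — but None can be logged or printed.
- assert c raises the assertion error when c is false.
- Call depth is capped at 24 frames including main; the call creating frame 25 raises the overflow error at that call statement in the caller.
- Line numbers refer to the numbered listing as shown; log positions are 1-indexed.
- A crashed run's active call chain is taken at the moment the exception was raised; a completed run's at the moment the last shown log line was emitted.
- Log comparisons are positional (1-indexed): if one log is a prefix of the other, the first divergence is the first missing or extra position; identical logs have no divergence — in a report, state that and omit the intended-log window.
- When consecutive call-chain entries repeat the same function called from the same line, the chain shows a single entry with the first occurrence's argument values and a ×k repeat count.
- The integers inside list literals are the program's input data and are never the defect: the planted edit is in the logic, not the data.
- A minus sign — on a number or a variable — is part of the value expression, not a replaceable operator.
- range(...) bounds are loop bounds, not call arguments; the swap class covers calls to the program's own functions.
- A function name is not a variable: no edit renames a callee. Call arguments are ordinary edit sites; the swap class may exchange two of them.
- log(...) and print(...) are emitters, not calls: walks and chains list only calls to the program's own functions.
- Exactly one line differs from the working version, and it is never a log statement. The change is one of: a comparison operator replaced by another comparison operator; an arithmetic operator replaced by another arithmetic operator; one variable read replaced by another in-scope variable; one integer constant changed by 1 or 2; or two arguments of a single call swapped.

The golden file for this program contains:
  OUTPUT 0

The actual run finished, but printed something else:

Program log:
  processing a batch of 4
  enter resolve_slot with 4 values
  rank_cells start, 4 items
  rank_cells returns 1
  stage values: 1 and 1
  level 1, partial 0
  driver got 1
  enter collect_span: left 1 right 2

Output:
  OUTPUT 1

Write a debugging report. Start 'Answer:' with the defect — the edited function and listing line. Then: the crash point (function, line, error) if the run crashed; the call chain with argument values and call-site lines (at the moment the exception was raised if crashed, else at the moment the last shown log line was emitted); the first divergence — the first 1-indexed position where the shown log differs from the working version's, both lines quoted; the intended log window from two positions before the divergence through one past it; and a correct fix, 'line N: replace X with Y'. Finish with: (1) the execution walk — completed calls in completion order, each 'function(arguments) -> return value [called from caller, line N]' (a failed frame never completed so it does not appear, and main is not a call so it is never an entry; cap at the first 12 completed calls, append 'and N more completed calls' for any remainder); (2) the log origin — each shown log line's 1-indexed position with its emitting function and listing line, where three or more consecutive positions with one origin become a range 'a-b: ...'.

Answer: the defect is in collect_span at line 26.
Core observation: Every logged value matches the working version; the printed result is what differs.
Call chain: main -> collect_span(1, 2) (called at line 35).
First divergence: none (the log streams are identical).
Execution walk:
  rank_cells([6, 10, 4, 1]) -> 1  [called from resolve_slot, line 18]
  screen_input(0, 1) -> 1  [called from screen_input, line 5]
  screen_input(1, 0) -> 1  [called from resolve_slot, line 21]
  resolve_slot([6, 10, 4, 1]) -> 1  [called from main, line 33]
  collect_span(1, 2) -> 1  [called from main, line 35]
Log line origins:
  1: logged in main at line 32
  2: logged in resolve_slot at line 17
  3: logged in rank_cells at line 8
  4: logged in rank_cells at line 13
  5: logged in resolve_slot at line 20
  6: logged in screen_input at line 4
  7: logged in main at line 34
  8: logged in collect_span at line 24
A correct fix: line 26: replace `low // low` with `limit // low`.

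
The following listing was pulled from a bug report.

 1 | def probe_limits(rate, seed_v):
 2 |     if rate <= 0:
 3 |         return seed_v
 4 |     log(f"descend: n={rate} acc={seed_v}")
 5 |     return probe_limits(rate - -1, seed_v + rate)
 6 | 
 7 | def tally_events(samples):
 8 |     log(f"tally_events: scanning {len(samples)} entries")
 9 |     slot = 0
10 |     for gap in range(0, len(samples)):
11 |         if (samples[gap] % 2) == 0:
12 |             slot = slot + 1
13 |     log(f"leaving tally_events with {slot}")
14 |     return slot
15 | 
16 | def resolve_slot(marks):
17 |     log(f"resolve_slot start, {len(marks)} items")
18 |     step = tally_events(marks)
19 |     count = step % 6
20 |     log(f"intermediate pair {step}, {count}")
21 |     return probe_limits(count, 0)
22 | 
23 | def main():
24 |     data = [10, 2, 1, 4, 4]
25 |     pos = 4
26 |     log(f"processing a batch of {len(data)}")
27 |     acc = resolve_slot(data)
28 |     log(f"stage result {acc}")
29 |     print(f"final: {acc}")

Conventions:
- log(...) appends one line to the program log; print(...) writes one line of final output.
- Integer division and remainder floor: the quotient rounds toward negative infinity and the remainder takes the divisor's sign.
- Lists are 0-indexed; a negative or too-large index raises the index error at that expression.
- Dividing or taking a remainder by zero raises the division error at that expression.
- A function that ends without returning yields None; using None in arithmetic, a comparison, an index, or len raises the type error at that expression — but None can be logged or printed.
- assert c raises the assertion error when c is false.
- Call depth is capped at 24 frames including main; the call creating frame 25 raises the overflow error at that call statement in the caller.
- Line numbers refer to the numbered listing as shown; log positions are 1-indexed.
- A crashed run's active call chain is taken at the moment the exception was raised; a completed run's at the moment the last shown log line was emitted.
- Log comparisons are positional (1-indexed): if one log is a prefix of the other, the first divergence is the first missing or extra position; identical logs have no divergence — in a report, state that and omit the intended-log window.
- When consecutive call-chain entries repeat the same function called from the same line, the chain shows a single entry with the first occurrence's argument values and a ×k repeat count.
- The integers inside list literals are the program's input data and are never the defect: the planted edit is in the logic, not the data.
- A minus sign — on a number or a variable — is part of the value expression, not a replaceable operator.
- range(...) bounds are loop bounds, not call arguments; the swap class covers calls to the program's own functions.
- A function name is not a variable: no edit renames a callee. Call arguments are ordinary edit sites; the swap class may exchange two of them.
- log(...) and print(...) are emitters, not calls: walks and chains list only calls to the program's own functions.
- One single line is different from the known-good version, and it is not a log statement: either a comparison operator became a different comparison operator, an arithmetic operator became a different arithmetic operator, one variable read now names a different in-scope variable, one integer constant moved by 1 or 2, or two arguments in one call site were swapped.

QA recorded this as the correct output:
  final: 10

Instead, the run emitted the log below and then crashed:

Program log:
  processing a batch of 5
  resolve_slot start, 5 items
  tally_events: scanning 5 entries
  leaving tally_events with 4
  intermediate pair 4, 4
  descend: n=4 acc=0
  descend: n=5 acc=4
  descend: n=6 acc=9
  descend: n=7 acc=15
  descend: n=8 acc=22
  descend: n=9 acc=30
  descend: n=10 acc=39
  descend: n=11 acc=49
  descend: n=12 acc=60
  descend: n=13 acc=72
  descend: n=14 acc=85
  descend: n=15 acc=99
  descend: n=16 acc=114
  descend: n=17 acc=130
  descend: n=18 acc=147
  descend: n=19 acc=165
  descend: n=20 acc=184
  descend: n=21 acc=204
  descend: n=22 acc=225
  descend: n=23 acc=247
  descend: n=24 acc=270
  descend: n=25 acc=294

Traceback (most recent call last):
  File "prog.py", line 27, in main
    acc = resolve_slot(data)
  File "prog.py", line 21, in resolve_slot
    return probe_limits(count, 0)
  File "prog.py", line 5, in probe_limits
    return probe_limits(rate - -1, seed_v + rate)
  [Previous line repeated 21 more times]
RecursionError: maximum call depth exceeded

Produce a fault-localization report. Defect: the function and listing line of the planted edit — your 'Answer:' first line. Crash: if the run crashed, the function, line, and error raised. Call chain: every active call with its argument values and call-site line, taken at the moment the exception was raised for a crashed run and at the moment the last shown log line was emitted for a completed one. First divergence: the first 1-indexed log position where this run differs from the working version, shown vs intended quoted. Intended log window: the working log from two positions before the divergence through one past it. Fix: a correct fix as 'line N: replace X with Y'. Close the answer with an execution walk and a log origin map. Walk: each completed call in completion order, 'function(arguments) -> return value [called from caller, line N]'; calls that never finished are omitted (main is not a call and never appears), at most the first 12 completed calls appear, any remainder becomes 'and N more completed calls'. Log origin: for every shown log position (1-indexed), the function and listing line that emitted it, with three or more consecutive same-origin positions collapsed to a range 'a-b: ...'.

Answer: the defect is in probe_limits at line 5.
Core observation: Log line 7 is where behavior first shows: 'descend: n=5 acc=4' appears instead of 'descend: n=3 acc=4'.
Crash: probe_limits, line 5, RecursionError.
Call chain: main -> resolve_slot([10, 2, 1, 4, 4]) (called at line 27) -> probe_limits(4, 0) (called at line 21) -> probe_limits(5, 4) (called at line 5) ×21.
First divergence: position 7 — the shown line 'descend: n=5 acc=4' should read 'descend: n=3 acc=4'.
Intended log window:
  5: intermediate pair 4, 4
  6: descend: n=4 acc=0
  7: descend: n=3 acc=4
  8: descend: n=2 acc=7
Execution walk:
  tally_events([10, 2, 1, 4, 4]) -> 4  [called from resolve_slot, line 18]
Origin of each log line:
  1 — main, line 26
  2 — resolve_slot, line 17
  3 — tally_events, line 8
  4 — tally_events, line 13
  5 — resolve_slot, line 20
  6-27 — probe_limits, line 4
A correct fix: line 5: replace `-1` with `1`.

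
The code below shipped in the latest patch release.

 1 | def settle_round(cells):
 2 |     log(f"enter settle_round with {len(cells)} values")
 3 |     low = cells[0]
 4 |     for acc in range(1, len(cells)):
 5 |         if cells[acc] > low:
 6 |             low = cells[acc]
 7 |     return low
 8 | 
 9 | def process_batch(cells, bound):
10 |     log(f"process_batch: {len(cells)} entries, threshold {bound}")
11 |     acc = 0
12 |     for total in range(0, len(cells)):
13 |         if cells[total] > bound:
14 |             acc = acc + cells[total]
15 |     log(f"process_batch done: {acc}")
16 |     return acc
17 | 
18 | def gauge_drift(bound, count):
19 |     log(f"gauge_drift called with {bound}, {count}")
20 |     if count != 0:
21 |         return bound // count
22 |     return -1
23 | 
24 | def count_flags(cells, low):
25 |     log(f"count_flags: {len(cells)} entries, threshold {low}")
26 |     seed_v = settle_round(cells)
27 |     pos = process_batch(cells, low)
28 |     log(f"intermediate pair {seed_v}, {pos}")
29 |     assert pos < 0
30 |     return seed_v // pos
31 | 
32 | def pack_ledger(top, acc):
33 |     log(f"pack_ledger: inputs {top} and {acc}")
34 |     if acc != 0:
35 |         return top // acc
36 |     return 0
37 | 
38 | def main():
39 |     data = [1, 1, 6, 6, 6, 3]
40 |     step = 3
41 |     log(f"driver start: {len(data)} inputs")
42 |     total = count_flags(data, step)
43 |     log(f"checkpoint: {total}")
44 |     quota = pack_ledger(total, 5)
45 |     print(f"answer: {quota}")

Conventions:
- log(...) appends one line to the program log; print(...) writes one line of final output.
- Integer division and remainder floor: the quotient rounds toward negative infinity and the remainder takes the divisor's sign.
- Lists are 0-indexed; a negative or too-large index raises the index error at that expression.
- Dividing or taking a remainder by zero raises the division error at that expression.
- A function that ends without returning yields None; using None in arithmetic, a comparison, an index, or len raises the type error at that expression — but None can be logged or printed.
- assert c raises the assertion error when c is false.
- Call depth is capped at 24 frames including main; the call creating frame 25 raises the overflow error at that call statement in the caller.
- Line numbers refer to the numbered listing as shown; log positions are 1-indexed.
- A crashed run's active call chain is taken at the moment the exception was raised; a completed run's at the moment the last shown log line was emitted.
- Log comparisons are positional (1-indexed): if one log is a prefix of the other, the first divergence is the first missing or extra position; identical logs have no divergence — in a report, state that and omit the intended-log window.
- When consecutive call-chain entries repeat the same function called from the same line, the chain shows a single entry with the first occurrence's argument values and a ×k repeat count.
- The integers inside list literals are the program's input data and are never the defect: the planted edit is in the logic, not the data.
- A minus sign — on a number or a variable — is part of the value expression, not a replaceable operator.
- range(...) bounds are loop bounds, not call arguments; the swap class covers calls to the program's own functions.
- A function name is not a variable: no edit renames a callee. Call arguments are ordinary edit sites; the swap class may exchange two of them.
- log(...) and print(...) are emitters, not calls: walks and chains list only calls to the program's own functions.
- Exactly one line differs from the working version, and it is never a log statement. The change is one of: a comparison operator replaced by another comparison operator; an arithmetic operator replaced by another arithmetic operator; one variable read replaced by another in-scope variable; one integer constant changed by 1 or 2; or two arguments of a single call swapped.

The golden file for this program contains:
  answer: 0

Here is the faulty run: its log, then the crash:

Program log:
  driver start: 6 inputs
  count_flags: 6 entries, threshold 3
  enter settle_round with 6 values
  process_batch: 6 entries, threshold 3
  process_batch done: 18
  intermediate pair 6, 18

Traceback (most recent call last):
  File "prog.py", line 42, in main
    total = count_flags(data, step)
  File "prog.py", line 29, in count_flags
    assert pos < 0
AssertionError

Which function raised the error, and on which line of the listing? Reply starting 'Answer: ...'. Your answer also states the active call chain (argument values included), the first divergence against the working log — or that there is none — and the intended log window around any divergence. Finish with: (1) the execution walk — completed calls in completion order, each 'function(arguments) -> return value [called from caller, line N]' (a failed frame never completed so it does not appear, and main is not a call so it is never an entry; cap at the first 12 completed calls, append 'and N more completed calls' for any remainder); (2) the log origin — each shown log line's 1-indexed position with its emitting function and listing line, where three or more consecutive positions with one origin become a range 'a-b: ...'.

Answer: the error was raised in count_flags, line 29.
Key observation: The shown log is a 6-line prefix of the intended one, whose next entry is 'checkpoint: 0'.
Call chain: main -> count_flags([1, 1, 6, 6, 6, 3], 3) (called at line 42).
First divergence: position 7 — the faulty run's log ends after 6 lines; the working version continues with 'checkpoint: 0'.
Intended log window:
  5: process_batch done: 18
  6: intermediate pair 6, 18
  7: checkpoint: 0
  8: pack_ledger: inputs 0 and 5
Execution walk:
  settle_round([1, 1, 6, 6, 6, 3]) -> 6  [called from count_flags, line 26]
  process_batch([1, 1, 6, 6, 6, 3], 3) -> 18  [called from count_flags, line 27]
Log origin:
  1 — main, line 41
  2 — count_flags, line 25
  3 — settle_round, line 2
  4 — process_batch, line 10
  5 — process_batch, line 15
  6 — count_flags, line 28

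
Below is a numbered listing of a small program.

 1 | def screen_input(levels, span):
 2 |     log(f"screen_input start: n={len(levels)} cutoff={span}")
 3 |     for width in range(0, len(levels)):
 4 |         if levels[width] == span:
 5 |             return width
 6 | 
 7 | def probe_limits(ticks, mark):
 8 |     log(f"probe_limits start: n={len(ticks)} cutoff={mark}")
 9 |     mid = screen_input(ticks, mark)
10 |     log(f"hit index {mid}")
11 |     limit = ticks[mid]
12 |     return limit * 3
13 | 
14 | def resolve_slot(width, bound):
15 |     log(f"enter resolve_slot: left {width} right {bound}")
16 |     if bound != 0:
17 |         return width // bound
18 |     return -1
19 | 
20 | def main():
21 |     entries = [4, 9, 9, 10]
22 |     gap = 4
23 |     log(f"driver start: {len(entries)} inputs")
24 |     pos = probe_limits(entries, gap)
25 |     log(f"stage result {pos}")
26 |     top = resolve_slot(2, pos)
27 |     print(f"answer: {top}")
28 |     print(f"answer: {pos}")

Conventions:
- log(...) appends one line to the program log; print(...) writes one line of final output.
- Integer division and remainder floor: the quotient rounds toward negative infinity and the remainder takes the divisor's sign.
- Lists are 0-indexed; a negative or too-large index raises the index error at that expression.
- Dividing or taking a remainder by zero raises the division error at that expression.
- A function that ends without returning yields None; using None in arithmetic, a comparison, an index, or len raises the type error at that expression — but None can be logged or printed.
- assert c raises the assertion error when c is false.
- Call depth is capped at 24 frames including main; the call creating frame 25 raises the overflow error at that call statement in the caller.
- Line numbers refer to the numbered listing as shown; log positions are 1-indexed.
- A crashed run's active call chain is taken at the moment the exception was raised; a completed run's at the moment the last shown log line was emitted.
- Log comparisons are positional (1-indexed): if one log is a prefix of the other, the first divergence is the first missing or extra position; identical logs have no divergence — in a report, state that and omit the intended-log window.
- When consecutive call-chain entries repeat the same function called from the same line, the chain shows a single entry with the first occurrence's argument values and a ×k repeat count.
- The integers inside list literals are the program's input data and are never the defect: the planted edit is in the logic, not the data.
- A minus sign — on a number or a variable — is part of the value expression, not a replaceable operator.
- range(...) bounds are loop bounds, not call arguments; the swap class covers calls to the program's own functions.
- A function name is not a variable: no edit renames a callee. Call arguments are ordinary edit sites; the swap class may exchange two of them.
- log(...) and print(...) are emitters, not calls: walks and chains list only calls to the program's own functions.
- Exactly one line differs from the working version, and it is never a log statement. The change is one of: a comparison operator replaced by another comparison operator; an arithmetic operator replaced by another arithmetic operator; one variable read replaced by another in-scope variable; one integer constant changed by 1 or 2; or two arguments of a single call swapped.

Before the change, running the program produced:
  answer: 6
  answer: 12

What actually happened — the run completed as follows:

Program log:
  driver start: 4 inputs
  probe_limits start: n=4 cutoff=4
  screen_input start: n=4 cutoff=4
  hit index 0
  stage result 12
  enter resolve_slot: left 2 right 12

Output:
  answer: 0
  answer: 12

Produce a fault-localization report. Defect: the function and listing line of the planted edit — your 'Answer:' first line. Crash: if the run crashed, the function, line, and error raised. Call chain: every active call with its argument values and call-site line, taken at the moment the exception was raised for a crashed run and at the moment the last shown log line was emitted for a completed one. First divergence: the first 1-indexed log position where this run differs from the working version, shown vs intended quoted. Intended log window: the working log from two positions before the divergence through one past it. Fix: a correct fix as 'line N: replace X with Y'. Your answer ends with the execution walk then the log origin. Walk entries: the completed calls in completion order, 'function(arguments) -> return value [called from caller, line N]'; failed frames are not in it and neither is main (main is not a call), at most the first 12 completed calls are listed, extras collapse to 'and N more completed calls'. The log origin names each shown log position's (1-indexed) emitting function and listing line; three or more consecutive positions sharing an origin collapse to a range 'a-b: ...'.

Answer: the defect is in main at line 26.
Key observation: Everything matches until log position 6, which reads 'enter resolve_slot: left 2 right 12' in place of 'enter resolve_slot: left 12 right 2'.
Call chain: main -> resolve_slot(2, 12) (called at line 26).
First divergence: position 6 — the shown line 'enter resolve_slot: left 2 right 12' should read 'enter resolve_slot: left 12 right 2'.
Intended log window:
  4: hit index 0
  5: stage result 12
  6: enter resolve_slot: left 12 right 2
Execution walk:
  screen_input([4, 9, 9, 10], 4) -> 0  [called from probe_limits, line 9]
  probe_limits([4, 9, 9, 10], 4) -> 12  [called from main, line 24]
  resolve_slot(2, 12) -> 0  [called from main, line 26]
Origin of each log line:
  1: emitted by main (line 23)
  2: emitted by probe_limits (line 8)
  3: emitted by screen_input (line 2)
  4: emitted by probe_limits (line 10)
  5: emitted by main (line 25)
  6: emitted by resolve_slot (line 15)
A correct fix: line 26: replace `resolve_slot(2, pos)` with `resolve_slot(pos, 2)`.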